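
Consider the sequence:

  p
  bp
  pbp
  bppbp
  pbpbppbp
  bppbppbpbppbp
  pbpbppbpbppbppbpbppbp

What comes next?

bppbppbpbppbppbpbppbpbppbppbpbppbp

From term 3 onward, concatenate the second-to-last term with the last: p·bp = pbp, bp·pbp = bppbp, …
Continuing: bppbppbpbppbp · pbpbppbpbppbppbpbppbp gives term 8.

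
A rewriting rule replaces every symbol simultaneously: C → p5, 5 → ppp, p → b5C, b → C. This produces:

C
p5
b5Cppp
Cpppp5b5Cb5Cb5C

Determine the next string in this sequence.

Applying the rule to each of the 15 symbols of Cpppp5b5Cb5Cb5C gives the pieces p5 b5C b5C b5C b5C ppp C ppp p5 C ppp p5 C ppp p5, which concatenate to the answer.

p5b5Cb5Cb5Cb5CpppCpppp5Cpppp5Cpppp5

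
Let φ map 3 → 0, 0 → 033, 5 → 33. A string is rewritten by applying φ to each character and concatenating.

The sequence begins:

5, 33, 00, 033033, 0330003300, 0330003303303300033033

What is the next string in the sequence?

Rewriting the 22 symbols of 0330003303303300033033 one by one yields 033 0 0 033 033 033 0 0 033 0 0 033 0 0 033 033 033 0 0 033 0 0; concatenated:

033000330330330003300033000330330330003300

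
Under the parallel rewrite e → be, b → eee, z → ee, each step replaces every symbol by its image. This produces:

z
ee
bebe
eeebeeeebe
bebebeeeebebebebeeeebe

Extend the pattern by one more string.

Rewriting the 22 symbols of bebebeeeebebebebeeeebe one by one yields eee be eee be eee be be be be eee be eee be eee be eee be be be be eee be; concatenated:

eeebeeeebeeeebebebebeeeebeeeebeeeebeeeebebebebeeeebe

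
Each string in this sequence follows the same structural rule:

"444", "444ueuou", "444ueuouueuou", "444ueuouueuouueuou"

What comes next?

Each term is the previous one with ueuou appended.
So the next term is 444ueuouueuouueuou·ueuou.

444ueuouueuouueuouueuou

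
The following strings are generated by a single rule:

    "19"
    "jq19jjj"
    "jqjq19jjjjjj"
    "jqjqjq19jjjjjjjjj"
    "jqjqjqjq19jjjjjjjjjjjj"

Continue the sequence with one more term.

jqjqjqjqjq19jjjjjjjjjjjjjjj

Each term wraps the previous one in jq on the left and jjj on the right.
One more step from jqjqjqjq19jjjjjjjjjjjj gives the answer.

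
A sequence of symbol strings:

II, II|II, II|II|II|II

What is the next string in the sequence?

Every step duplicates the string with '|' between the halves.
One more doubling of II|II|II|II gives the answer.

II|II|II|II|II|II|II|II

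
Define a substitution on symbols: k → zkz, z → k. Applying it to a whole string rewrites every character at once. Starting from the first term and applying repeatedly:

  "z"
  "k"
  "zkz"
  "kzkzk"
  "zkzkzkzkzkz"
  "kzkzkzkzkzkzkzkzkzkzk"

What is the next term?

zkzkzkzkzkzkzkzkzkzkzkzkzkzkzkzkzkzkzkzkzkz

Replace each of the 21 characters of kzkzkzkzkzkzkzkzkzkzk in place — zkz k zkz k zkz k zkz k zkz k zkz k zkz k zkz k zkz k zkz k zkz — and concatenate.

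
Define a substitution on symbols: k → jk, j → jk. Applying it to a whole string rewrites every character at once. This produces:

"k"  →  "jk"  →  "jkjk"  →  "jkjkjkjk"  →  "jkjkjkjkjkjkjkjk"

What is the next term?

jkjkjkjkjkjkjkjkjkjkjkjkjkjkjkjk

Replace each of the 16 characters of jkjkjkjkjkjkjkjk in place — jk jk jk jk jk jk jk jk jk jk jk jk jk jk jk jk — and concatenate.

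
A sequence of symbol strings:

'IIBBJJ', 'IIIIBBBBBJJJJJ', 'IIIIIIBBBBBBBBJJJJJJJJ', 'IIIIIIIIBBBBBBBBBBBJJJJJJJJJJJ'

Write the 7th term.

The n-th term is 2n I's then 3n-1 B's then 3n-1 J's (n = 1, 2, …).
For term 7, n = 7, so the run lengths are 14, 20, 20.

IIIIIIIIIIIIIIBBBBBBBBBBBBBBBBBBBBJJJJJJJJJJJJJJJJJJJJ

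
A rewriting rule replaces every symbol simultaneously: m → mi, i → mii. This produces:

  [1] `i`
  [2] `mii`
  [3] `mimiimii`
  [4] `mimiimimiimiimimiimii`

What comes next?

mimiimimiimiimimiimimiimiimimiimiimimiimimiimiimimiimii

φ(mimiimimiimiimimiimii) expands symbol-by-symbol to mi mii mi mii mii mi mii mi mii mii mi mii mii mi mii mi mii mii mi mii mii; joining the 21 pieces gives the next term.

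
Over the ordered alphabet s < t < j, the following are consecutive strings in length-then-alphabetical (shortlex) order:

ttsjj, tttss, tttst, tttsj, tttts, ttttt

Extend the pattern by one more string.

ttttj

Treat ttttt as a base-3 numeral over the given alphabet and add one, carrying through any trailing j's.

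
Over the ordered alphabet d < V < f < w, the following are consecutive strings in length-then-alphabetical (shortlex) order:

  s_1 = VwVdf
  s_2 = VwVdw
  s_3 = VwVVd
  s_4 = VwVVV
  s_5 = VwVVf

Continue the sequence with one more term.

Treat VwVVf as a base-4 numeral over the given alphabet and add one, carrying through any trailing w's.

VwVVw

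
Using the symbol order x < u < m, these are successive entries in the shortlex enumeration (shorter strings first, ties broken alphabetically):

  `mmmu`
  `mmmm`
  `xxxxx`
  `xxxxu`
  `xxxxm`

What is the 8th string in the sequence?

Continuing the enumeration 3 steps past xxxxm: xxxxm → xxxux → xxxuu → (answer).

xxxum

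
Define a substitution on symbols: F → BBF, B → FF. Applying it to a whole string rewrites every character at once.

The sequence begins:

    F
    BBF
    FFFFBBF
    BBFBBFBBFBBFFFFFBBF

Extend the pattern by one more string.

φ(BBFBBFBBFBBFFFFFBBF) expands symbol-by-symbol to FF FF BBF FF FF BBF FF FF BBF FF FF BBF BBF BBF BBF BBF FF FF BBF; joining the 19 pieces gives the next term.

FFFFBBFFFFFBBFFFFFBBFFFFFBBFBBFBBFBBFBBFFFFFBBF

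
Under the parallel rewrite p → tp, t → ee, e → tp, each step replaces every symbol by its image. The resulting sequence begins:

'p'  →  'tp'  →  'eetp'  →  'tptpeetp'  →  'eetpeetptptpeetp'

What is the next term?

Replace each of the 16 characters of eetpeetptptpeetp in place — tp tp ee tp tp tp ee tp ee tp ee tp tp tp ee tp — and concatenate.

tptpeetptptpeetpeetpeetptptpeetp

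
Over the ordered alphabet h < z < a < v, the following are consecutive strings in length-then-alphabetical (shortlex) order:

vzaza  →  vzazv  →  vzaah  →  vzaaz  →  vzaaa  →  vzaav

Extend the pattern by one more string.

vzavh

The successor of vzaav increments the rightmost position that isn't already v and resets every position after it to h.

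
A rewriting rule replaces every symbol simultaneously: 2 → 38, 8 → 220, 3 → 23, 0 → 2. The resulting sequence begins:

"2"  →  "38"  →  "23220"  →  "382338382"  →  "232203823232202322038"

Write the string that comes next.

Replace each of the 21 characters of 232203823232202322038 in place — 38 23 38 38 2 23 220 38 23 38 23 38 38 2 38 23 38 38 2 23 220 — and concatenate.

38233838223220382338233838238233838223220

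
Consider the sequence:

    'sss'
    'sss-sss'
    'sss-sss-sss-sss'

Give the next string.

s(k+1) = s(k)·-·s(k) — each term doubles the last with '-' between the halves.
Doubling sss-sss-sss-sss with '-' between the halves:

sss-sss-sss-sss-sss-sss-sss-sss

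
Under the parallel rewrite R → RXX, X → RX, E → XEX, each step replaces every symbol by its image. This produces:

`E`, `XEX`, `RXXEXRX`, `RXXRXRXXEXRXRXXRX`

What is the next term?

Rewriting the 17 symbols of RXXRXRXXEXRXRXXRX one by one yields RXX RX RX RXX RX RXX RX RX XEX RX RXX RX RXX RX RX RXX RX; concatenated:

RXXRXRXRXXRXRXXRXRXXEXRXRXXRXRXXRXRXRXXRX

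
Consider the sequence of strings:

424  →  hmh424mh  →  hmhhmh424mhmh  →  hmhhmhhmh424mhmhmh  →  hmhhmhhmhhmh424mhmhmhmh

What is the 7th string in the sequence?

hmhhmhhmhhmhhmhhmh424mhmhmhmhmhmh

Each term wraps the previous one in hmh on the left and mh on the right.
From hmhhmhhmhhmh424mhmhmhmh, 2 further steps: hmhhmhhmhhmh424mhmhmhmh → hmhhmhhmhhmhhmh424mhmhmhmhmh → (answer).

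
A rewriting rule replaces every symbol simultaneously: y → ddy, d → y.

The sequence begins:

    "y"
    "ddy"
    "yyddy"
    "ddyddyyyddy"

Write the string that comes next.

yyddyyyddyddyddyyyddy

Apply φ to ddyddyyyddy symbol by symbol: d→y, d→y, y→ddy, d→y, d→y, y→ddy, y→ddy, y→ddy, d→y, d→y, y→ddy; joined: y y ddy y y ddy ddy ddy y y ddy.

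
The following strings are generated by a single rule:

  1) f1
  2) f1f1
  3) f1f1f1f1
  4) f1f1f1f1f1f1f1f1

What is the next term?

f1f1f1f1f1f1f1f1f1f1f1f1f1f1f1f1

s(k+1) = s(k)·s(k) — each term doubles the last.
One more doubling of f1f1f1f1f1f1f1f1 gives the answer.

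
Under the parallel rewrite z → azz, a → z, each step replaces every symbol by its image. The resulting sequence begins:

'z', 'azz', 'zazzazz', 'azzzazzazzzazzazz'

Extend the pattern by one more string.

Applying the rule to each of the 17 symbols of azzzazzazzzazzazz gives the pieces z azz azz azz z azz azz z azz azz azz z azz azz z azz azz, which concatenate to the answer.

zazzazzazzzazzazzzazzazzazzzazzazzzazzazz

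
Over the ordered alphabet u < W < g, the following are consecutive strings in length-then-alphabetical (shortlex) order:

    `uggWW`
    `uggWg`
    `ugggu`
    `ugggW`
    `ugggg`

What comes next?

Find the rightmost character of ugggg below g, bump it to the next letter, and reset everything to its right to u.

Wuuuu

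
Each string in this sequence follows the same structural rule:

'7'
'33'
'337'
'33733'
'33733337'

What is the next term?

Each term (from the third on) is the previous term followed by the one before it: term 3 = 33·7 = 337.
So term 6 is 33733337·33733.

3373333733733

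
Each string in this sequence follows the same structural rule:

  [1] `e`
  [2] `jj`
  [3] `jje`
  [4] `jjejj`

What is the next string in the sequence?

This is a Fibonacci-style word recurrence s(k) = s(k−1)·s(k−2): e.g. jj·e = jje.
Continuing: jjejj · jje gives term 5.

jjejjjje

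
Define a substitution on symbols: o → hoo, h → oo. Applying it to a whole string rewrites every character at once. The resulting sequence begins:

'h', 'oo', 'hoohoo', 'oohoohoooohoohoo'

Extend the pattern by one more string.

Rewriting the 16 symbols of oohoohoooohoohoo one by one yields hoo hoo oo hoo hoo oo hoo hoo hoo hoo oo hoo hoo oo hoo hoo; concatenated:

hoohoooohoohoooohoohoohoohoooohoohoooohoohoo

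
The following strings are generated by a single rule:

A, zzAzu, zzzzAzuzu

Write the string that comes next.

zzzzzzAzuzuzu

s(k+1) = zz·s(k)·zu, so each term gains zz as a prefix and zu as a suffix.
One more step from zzzzAzuzu gives the answer.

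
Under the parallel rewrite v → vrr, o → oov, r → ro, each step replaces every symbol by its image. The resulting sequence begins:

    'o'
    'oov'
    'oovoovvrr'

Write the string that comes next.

oovoovvrroovoovvrrvrrroro

Rewriting each symbol of oovoovvrr: o→oov, o→oov, v→vrr, o→oov, o→oov, v→vrr, v→vrr, r→ro, r→ro, which concatenates to oov oov vrr oov oov vrr vrr ro ro.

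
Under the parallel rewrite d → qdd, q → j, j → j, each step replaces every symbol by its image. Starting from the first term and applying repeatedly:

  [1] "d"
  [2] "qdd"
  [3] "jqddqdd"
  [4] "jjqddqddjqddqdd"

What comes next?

φ(jjqddqddjqddqdd) expands symbol-by-symbol to j j j qdd qdd j qdd qdd j j qdd qdd j qdd qdd; joining the 15 pieces gives the next term.

jjjqddqddjqddqddjjqddqddjqddqdd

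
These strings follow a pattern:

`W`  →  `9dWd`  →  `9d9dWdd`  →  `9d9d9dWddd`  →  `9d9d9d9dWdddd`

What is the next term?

Every step adds 9d to the front and d to the end of the previous string.
Applying this once more to 9d9d9d9dWdddd:

9d9d9d9d9dWddddd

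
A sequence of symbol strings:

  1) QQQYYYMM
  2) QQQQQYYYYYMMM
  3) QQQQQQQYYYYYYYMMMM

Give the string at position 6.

Each string has the form Q^{2n+1} Y^{2n+1} M^{n+1} (n = 1, 2, …).
Setting n = 6 gives 13, 13, 7 characters in each block.

QQQQQQQQQQQQQYYYYYYYYYYYYYMMMMMMM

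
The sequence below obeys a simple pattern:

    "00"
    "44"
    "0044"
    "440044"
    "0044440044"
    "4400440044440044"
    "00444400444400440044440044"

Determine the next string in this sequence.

440044004444004400444400444400440044440044

This is a Fibonacci-style word recurrence s(k) = s(k−2)·s(k−1): e.g. 00·44 = 0044.
The next term joins 4400440044440044 and 00444400444400440044440044.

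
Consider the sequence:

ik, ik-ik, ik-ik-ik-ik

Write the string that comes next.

Each string is two copies of the previous one joined by '-'.
Doubling ik-ik-ik-ik with '-' between the halves:

ik-ik-ik-ik-ik-ik-ik-ik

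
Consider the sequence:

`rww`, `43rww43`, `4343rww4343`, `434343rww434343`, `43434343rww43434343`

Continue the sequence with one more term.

Every step adds 43 to the front and 43 to the end of the previous string.
So the next term is 43·43434343rww43434343·43.

4343434343rww4343434343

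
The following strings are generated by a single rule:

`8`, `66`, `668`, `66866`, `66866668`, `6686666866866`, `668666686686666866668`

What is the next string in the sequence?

6686666866866668666686686666866866

From term 3 onward, concatenate the last term with the second-to-last: 66·8 = 668, 668·66 = 66866, …
The next term joins 668666686686666866668 and 6686666866866.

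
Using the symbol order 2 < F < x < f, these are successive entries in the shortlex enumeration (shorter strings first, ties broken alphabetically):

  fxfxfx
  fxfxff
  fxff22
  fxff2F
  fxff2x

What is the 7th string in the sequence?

fxffF2

Advancing 2 positions from fxff2x through fxff2x → fxff2f reaches term 7.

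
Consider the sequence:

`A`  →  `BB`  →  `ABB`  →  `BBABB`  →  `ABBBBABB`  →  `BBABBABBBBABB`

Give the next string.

From term 3 onward, concatenate the second-to-last term with the last: A·BB = ABB, BB·ABB = BBABB, …
Continuing: ABBBBABB · BBABBABBBBABB gives term 7.

ABBBBABBBBABBABBBBABB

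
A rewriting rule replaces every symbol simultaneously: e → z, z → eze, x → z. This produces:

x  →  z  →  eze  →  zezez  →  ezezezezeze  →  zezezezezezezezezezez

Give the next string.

ezezezezezezezezezezezezezezezezezezezezeze

Applying the rule to each of the 21 symbols of zezezezezezezezezezez gives the pieces eze z eze z eze z eze z eze z eze z eze z eze z eze z eze z eze, which concatenate to the answer.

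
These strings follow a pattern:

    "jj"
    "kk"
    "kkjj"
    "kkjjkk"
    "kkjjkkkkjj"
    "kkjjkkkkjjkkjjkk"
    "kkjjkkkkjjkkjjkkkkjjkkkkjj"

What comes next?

This is a Fibonacci-style word recurrence s(k) = s(k−1)·s(k−2): e.g. kk·jj = kkjj.
So term 8 is kkjjkkkkjjkkjjkkkkjjkkkkjj·kkjjkkkkjjkkjjkk.

kkjjkkkkjjkkjjkkkkjjkkkkjjkkjjkkkkjjkkjjkk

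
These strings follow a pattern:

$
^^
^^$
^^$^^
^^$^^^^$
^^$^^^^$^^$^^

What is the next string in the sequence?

^^$^^^^$^^$^^^^$^^^^$

This is a Fibonacci-style word recurrence s(k) = s(k−1)·s(k−2): e.g. ^^·$ = ^^$.
So term 7 is ^^$^^^^$^^$^^·^^$^^^^$.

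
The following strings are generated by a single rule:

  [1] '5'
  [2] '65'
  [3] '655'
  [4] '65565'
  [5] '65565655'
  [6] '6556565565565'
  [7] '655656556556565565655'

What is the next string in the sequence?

This is a Fibonacci-style word recurrence s(k) = s(k−1)·s(k−2): e.g. 65·5 = 655.
So term 8 is 655656556556565565655·6556565565565.

6556565565565655656556556565565565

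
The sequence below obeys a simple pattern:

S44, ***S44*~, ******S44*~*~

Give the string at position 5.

************S44*~*~*~*~

s(k+1) = ***·s(k)·*~, so each term gains *** as a prefix and *~ as a suffix.
From ******S44*~*~, 2 further steps: ******S44*~*~ → *********S44*~*~*~ → (answer).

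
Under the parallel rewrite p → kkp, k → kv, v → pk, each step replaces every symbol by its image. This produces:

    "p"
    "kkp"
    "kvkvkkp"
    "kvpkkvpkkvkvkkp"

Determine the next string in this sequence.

Applying the rule to each of the 15 symbols of kvpkkvpkkvkvkkp gives the pieces kv pk kkp kv kv pk kkp kv kv pk kv pk kv kv kkp, which concatenate to the answer.

kvpkkkpkvkvpkkkpkvkvpkkvpkkvkvkkp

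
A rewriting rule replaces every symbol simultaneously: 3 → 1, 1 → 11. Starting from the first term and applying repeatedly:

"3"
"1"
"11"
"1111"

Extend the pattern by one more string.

Apply φ to 1111 symbol by symbol: 1→11, 1→11, 1→11, 1→11; joined: 11 11 11 11.

11111111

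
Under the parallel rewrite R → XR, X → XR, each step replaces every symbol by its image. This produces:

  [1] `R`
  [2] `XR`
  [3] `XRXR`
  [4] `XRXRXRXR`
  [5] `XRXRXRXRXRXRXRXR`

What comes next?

XRXRXRXRXRXRXRXRXRXRXRXRXRXRXRXR

φ(XRXRXRXRXRXRXRXR) expands symbol-by-symbol to XR XR XR XR XR XR XR XR XR XR XR XR XR XR XR XR; joining the 16 pieces gives the next term.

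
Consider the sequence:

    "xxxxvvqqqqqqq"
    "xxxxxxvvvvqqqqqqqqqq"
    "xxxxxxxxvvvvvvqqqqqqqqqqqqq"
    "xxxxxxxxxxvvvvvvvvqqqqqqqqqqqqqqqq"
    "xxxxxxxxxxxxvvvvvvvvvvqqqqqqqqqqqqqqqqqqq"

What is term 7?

xxxxxxxxxxxxxxxxvvvvvvvvvvvvvvqqqqqqqqqqqqqqqqqqqqqqqqq

The n-th term is 2n x's then 2n-2 v's then 3n+1 q's, where the shown terms are n = 2, 3, 4, 5, 6.
At n = 8 the blocks have lengths 16, 14, 25.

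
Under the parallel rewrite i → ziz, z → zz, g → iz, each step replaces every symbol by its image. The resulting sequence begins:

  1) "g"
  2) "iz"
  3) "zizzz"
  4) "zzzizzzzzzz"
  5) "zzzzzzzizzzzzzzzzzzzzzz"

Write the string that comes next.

zzzzzzzzzzzzzzzizzzzzzzzzzzzzzzzzzzzzzzzzzzzzzz

φ(zzzzzzzizzzzzzzzzzzzzzz) expands symbol-by-symbol to zz zz zz zz zz zz zz ziz zz zz zz zz zz zz zz zz zz zz zz zz zz zz zz; joining the 23 pieces gives the next term.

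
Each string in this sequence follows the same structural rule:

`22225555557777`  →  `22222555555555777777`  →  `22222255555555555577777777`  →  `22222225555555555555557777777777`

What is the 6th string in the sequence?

Term n consists of n+2 2's, followed by 3n 5's, followed by 2n 7's, where the shown terms are n = 2, 3, 4, 5.
At n = 7 the blocks have lengths 9, 21, 14.

22222222255555555555555555555577777777777777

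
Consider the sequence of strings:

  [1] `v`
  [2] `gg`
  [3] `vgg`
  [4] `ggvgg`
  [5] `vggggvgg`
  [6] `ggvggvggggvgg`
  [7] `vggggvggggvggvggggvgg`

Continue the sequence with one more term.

This is a Fibonacci-style word recurrence s(k) = s(k−2)·s(k−1): e.g. v·gg = vgg.
So term 8 is ggvggvggggvgg·vggggvggggvggvggggvgg.

ggvggvggggvggvggggvggggvggvggggvgg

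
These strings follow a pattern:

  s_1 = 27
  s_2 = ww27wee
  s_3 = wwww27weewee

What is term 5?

wwwwwwww27weeweeweewee

s(k+1) = ww·s(k)·wee, so each term gains ww as a prefix and wee as a suffix.
From wwww27weewee, 2 further steps: wwww27weewee → wwwwww27weeweewee → (answer).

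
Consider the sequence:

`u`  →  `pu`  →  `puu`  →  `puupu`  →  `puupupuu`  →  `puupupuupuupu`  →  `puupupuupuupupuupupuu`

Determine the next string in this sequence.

This is a Fibonacci-style word recurrence s(k) = s(k−1)·s(k−2): e.g. pu·u = puu.
So term 8 is puupupuupuupupuupupuu·puupupuupuupu.

puupupuupuupupuupupuupuupupuupuupu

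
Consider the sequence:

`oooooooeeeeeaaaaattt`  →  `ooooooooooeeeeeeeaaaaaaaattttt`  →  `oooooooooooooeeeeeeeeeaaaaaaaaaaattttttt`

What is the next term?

ooooooooooooooooeeeeeeeeeeeaaaaaaaaaaaaaattttttttt

The n-th term is 3n+1 o's then 2n+1 e's then 3n-1 a's then 2n-1 t's, where the shown terms are n = 2, 3, 4.
For the next term, n = 5, so the run lengths are 16, 11, 14, 9.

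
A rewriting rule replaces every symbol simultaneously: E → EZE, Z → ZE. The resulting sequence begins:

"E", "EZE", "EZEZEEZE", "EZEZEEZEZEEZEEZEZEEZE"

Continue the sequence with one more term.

φ(EZEZEEZEZEEZEEZEZEEZE) expands symbol-by-symbol to EZE ZE EZE ZE EZE EZE ZE EZE ZE EZE EZE ZE EZE EZE ZE EZE ZE EZE EZE ZE EZE; joining the 21 pieces gives the next term.

EZEZEEZEZEEZEEZEZEEZEZEEZEEZEZEEZEEZEZEEZEZEEZEEZEZEEZE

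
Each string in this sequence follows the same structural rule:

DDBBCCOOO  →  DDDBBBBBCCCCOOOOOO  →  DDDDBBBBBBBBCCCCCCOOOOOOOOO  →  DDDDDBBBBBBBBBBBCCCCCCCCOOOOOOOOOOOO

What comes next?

DDDDDDBBBBBBBBBBBBBBCCCCCCCCCCOOOOOOOOOOOOOOO

The n-th term is n+1 D's then 3n-1 B's then 2n C's then 3n O's (n = 1, 2, …).
At n = 5 the blocks have lengths 6, 14, 10, 15.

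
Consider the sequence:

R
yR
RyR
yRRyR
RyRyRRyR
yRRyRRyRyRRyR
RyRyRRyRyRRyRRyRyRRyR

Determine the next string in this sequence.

This is a Fibonacci-style word recurrence s(k) = s(k−2)·s(k−1): e.g. R·yR = RyR.
So term 8 is yRRyRRyRyRRyR·RyRyRRyRyRRyRRyRyRRyR.

yRRyRRyRyRRyRRyRyRRyRyRRyRRyRyRRyR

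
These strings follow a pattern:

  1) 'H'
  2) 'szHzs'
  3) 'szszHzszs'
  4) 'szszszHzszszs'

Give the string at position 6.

szszszszszHzszszszszs

Each term wraps the previous one in sz on the left and zs on the right.
From szszszHzszszs, 2 further steps: szszszHzszszs → szszszszHzszszszs → (answer).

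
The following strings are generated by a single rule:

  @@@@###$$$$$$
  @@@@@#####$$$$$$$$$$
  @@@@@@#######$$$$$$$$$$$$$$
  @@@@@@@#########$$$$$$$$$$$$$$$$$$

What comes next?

@@@@@@@@###########$$$$$$$$$$$$$$$$$$$$$$

The n-th term is n+2 @'s then 2n-1 #'s then 4n-2 $'s, where the shown terms are n = 2, 3, 4, 5.
For the next term, n = 6, so the run lengths are 8, 11, 22.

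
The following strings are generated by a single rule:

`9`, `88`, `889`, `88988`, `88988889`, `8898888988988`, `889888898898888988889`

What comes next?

8898888988988889888898898888988988

From term 3 onward, concatenate the last term with the second-to-last: 88·9 = 889, 889·88 = 88988, …
So term 8 is 889888898898888988889·8898888988988.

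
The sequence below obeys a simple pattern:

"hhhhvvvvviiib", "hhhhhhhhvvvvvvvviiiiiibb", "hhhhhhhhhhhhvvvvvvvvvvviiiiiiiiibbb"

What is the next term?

Each string has the form h^{4n} v^{3n+2} i^{3n} b^{n} (n = 1, 2, …).
For the next term, n = 4, so the run lengths are 16, 14, 12, 4.

hhhhhhhhhhhhhhhhvvvvvvvvvvvvvviiiiiiiiiiiibbbb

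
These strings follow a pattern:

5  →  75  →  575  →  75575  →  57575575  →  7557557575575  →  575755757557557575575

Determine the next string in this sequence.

7557557575575575755757557557575575

This is a Fibonacci-style word recurrence s(k) = s(k−2)·s(k−1): e.g. 5·75 = 575.
So term 8 is 7557557575575·575755757557557575575.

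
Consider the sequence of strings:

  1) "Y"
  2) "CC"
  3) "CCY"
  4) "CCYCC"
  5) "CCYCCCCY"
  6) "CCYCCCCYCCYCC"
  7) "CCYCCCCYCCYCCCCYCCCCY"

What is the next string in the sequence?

Each term (from the third on) is the previous term followed by the one before it: term 3 = CC·Y = CCY.
Continuing: CCYCCCCYCCYCCCCYCCCCY · CCYCCCCYCCYCC gives term 8.

CCYCCCCYCCYCCCCYCCCCYCCYCCCCYCCYCC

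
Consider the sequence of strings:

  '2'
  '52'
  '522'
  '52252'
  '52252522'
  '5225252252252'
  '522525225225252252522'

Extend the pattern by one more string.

From term 3 onward, concatenate the last term with the second-to-last: 52·2 = 522, 522·52 = 52252, …
The next term joins 522525225225252252522 and 5225252252252.

5225252252252522525225225252252252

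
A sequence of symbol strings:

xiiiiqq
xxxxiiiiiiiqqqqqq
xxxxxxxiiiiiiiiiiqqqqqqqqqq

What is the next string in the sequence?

Reading off run lengths: x runs 1, 4, 7; i runs 4, 7, 10; q runs 2, 6, 10 — each is linear in n (n = 1, 2, …).
Setting n = 4 gives 10, 13, 14 characters in each block.

xxxxxxxxxxiiiiiiiiiiiiiqqqqqqqqqqqqqq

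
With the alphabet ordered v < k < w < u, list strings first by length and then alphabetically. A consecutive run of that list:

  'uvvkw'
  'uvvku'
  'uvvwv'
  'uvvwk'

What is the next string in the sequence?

Treat uvvwk as a base-4 numeral over the given alphabet and add one, carrying through any trailing u's.

uvvww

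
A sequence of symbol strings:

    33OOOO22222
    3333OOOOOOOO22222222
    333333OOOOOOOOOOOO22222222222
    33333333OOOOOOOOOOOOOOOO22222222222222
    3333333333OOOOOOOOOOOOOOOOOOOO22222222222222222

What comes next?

333333333333OOOOOOOOOOOOOOOOOOOOOOOO22222222222222222222

Reading off run lengths: 3 runs 2, 4, 6, 8, 10; O runs 4, 8, 12, 16, 20; 2 runs 5, 8, 11, 14, 17 — each is linear in n (n = 1, 2, …).
For the next term, n = 6, so the run lengths are 12, 24, 20.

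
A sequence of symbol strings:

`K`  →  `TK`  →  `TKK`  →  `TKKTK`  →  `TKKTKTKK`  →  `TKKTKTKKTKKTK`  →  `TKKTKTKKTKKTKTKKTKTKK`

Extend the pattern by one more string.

Each term (from the third on) is the previous term followed by the one before it: term 3 = TK·K = TKK.
The next term joins TKKTKTKKTKKTKTKKTKTKK and TKKTKTKKTKKTK.

TKKTKTKKTKKTKTKKTKTKKTKKTKTKKTKKTK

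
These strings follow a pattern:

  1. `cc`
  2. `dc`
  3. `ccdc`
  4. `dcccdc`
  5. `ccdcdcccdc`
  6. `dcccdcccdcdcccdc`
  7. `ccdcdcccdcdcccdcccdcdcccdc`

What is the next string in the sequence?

dcccdcccdcdcccdcccdcdcccdcdcccdcccdcdcccdc

Each term (from the third on) is the two preceding terms concatenated in order: term 3 = cc·dc = ccdc.
So term 8 is dcccdcccdcdcccdc·ccdcdcccdcdcccdcccdcdcccdc.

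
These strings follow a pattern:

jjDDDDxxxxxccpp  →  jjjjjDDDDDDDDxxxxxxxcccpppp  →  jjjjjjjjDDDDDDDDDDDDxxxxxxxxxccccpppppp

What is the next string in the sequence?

Each string has the form j^{3n-1} D^{4n} x^{2n+3} c^{n+1} p^{2n} (n = 1, 2, …).
For the next term, n = 4, so the run lengths are 11, 16, 11, 5, 8.

jjjjjjjjjjjDDDDDDDDDDDDDDDDxxxxxxxxxxxcccccpppppppp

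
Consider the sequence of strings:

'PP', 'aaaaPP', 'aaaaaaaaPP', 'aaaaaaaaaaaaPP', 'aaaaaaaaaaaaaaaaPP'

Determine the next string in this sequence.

The strings grow by a fixed prefix aaaa each time.
One more step from aaaaaaaaaaaaaaaaPP gives the answer.

aaaaaaaaaaaaaaaaaaaaPP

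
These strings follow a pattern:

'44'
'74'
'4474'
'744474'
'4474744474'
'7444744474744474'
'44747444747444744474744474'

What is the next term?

744474447474447444747444747444744474744474

Each term (from the third on) is the two preceding terms concatenated in order: term 3 = 44·74 = 4474.
So term 8 is 7444744474744474·44747444747444744474744474.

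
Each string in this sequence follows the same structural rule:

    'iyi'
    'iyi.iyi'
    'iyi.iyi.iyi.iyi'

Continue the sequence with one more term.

Every step duplicates the string with '.' between the halves.
One more doubling of iyi.iyi.iyi.iyi gives the answer.

iyi.iyi.iyi.iyi.iyi.iyi.iyi.iyi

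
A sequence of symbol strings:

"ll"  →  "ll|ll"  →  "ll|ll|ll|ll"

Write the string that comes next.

Every step duplicates the string with '|' between the halves.
Doubling ll|ll|ll|ll with '|' between the halves:

ll|ll|ll|ll|ll|ll|ll|ll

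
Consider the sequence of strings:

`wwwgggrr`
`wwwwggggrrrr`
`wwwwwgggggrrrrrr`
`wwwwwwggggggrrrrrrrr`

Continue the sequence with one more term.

Reading off run lengths: w runs 3, 4, 5, 6; g runs 3, 4, 5, 6; r runs 2, 4, 6, 8 — each is linear in n (n = 1, 2, …).
For the next term, n = 5, so the run lengths are 7, 7, 10.

wwwwwwwgggggggrrrrrrrrrr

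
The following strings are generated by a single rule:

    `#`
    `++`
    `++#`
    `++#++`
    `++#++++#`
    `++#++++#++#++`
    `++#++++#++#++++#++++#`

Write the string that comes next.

This is a Fibonacci-style word recurrence s(k) = s(k−1)·s(k−2): e.g. ++·# = ++#.
So term 8 is ++#++++#++#++++#++++#·++#++++#++#++.

++#++++#++#++++#++++#++#++++#++#++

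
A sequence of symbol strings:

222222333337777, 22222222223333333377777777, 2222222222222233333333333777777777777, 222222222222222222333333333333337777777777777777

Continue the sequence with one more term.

22222222222222222222223333333333333333377777777777777777777

Reading off run lengths: 2 runs 6, 10, 14, 18; 3 runs 5, 8, 11, 14; 7 runs 4, 8, 12, 16 — each is linear in n (n = 1, 2, …).
Setting n = 5 gives 22, 17, 20 characters in each block.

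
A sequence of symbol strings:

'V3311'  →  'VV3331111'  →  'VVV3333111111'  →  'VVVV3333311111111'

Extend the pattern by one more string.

The n-th term is n V's then n+1 3's then 2n 1's (n = 1, 2, …).
At n = 5 the blocks have lengths 5, 6, 10.

VVVVV3333331111111111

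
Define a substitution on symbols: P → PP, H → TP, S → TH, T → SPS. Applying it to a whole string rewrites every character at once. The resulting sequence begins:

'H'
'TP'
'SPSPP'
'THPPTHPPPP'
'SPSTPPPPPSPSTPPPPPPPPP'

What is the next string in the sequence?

THPPTHSPSPPPPPPPPPPTHPPTHSPSPPPPPPPPPPPPPPPPPP

Applying the rule to each of the 22 symbols of SPSTPPPPPSPSTPPPPPPPPP gives the pieces TH PP TH SPS PP PP PP PP PP TH PP TH SPS PP PP PP PP PP PP PP PP PP, which concatenate to the answer.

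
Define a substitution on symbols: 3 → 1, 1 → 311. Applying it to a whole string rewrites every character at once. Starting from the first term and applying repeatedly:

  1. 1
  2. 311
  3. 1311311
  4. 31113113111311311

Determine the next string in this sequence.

Replace each of the 17 characters of 31113113111311311 in place — 1 311 311 311 1 311 311 1 311 311 311 1 311 311 1 311 311 — and concatenate.

13113113111311311131131131113113111311311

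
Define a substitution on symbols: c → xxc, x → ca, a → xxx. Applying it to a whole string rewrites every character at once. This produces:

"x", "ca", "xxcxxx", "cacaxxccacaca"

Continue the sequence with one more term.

xxcxxxxxcxxxcacaxxcxxcxxxxxcxxxxxcxxx

φ(cacaxxccacaca) expands symbol-by-symbol to xxc xxx xxc xxx ca ca xxc xxc xxx xxc xxx xxc xxx; joining the 13 pieces gives the next term.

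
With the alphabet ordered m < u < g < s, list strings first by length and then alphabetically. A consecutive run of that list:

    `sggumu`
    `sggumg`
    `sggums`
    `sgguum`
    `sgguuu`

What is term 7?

sgguus

Continuing the enumeration 2 steps past sgguuu: sgguuu → sgguug → (answer).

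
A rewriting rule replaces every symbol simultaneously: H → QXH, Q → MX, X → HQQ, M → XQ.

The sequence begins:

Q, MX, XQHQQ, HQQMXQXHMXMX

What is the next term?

Rewriting each symbol of HQQMXQXHMXMX: H→QXH, Q→MX, Q→MX, M→XQ, X→HQQ, Q→MX, X→HQQ, H→QXH, M→XQ, X→HQQ, M→XQ, X→HQQ, which concatenates to QXH MX MX XQ HQQ MX HQQ QXH XQ HQQ XQ HQQ.

QXHMXMXXQHQQMXHQQQXHXQHQQXQHQQ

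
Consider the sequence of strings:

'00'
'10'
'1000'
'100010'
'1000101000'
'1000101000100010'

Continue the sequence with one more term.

10001010001000101000101000

From term 3 onward, concatenate the last term with the second-to-last: 10·00 = 1000, 1000·10 = 100010, …
So term 7 is 1000101000100010·1000101000.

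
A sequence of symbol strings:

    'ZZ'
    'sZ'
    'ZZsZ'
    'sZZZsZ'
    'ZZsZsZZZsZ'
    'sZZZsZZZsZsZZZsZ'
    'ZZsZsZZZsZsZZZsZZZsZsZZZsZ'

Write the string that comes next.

sZZZsZZZsZsZZZsZZZsZsZZZsZsZZZsZZZsZsZZZsZ

Each term (from the third on) is the two preceding terms concatenated in order: term 3 = ZZ·sZ = ZZsZ.
So term 8 is sZZZsZZZsZsZZZsZ·ZZsZsZZZsZsZZZsZZZsZsZZZsZ.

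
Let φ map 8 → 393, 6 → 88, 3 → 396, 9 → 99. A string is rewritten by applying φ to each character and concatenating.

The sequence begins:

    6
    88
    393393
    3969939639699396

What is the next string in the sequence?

Replace each of the 16 characters of 3969939639699396 in place — 396 99 88 99 99 396 99 88 396 99 88 99 99 396 99 88 — and concatenate.

396998899993969988396998899993969988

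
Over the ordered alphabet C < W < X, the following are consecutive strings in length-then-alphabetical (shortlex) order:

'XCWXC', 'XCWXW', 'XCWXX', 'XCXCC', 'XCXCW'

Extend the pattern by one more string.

Find the rightmost character of XCXCW below X, bump it to the next letter, and reset everything to its right to C.

XCXCX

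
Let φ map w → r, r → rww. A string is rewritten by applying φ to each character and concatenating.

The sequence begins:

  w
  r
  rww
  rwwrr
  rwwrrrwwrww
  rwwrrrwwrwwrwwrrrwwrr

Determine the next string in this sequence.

rwwrrrwwrwwrwwrrrwwrrrwwrrrwwrwwrwwrrrwwrww

Applying the rule to each of the 21 symbols of rwwrrrwwrwwrwwrrrwwrr gives the pieces rww r r rww rww rww r r rww r r rww r r rww rww rww r r rww rww, which concatenate to the answer.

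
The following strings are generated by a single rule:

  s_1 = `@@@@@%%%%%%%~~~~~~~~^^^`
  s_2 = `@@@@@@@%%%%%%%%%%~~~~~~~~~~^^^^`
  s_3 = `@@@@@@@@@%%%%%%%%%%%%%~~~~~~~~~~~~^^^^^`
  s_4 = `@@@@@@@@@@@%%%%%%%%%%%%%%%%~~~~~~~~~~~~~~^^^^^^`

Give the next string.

Reading off run lengths: @ runs 5, 7, 9, 11; % runs 7, 10, 13, 16; ~ runs 8, 10, 12, 14; ^ runs 3, 4, 5, 6 — each is linear in n, where the shown terms are n = 3, 4, 5, 6.
Setting n = 7 gives 13, 19, 16, 7 characters in each block.

@@@@@@@@@@@@@%%%%%%%%%%%%%%%%%%%~~~~~~~~~~~~~~~~^^^^^^^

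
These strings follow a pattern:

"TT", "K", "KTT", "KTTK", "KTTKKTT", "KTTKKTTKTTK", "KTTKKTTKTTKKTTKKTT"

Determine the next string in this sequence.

KTTKKTTKTTKKTTKKTTKTTKKTTKTTK

Each term (from the third on) is the previous term followed by the one before it: term 3 = K·TT = KTT.
The next term joins KTTKKTTKTTKKTTKKTT and KTTKKTTKTTK.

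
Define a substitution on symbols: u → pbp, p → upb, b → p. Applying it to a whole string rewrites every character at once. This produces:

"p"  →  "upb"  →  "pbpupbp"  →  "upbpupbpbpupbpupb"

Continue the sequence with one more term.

pbpupbpupbpbpupbpupbpupbpbpupbpupbpbpupbp

Applying the rule to each of the 17 symbols of upbpupbpbpupbpupb gives the pieces pbp upb p upb pbp upb p upb p upb pbp upb p upb pbp upb p, which concatenate to the answer.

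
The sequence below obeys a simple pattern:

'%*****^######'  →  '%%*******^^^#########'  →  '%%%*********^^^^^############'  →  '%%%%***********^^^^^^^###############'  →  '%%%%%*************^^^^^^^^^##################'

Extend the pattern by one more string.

%%%%%%***************^^^^^^^^^^^#####################

Term n consists of n %'s, followed by 2n+3 *'s, followed by 2n-1 ^'s, followed by 3n+3 #'s (n = 1, 2, …).
At n = 6 the blocks have lengths 6, 15, 11, 21.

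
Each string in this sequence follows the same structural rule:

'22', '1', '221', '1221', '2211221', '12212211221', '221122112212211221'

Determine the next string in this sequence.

12212211221221122112212211221

Each term (from the third on) is the two preceding terms concatenated in order: term 3 = 22·1 = 221.
Continuing: 12212211221 · 221122112212211221 gives term 8.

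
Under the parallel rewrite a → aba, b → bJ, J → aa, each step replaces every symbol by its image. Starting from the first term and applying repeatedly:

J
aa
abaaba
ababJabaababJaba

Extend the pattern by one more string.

ababJababJaaababJabaababJababJaaababJaba

Replace each of the 16 characters of ababJabaababJaba in place — aba bJ aba bJ aa aba bJ aba aba bJ aba bJ aa aba bJ aba — and concatenate.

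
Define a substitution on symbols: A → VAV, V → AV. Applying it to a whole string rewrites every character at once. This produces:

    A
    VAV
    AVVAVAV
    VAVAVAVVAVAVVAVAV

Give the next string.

Applying the rule to each of the 17 symbols of VAVAVAVVAVAVVAVAV gives the pieces AV VAV AV VAV AV VAV AV AV VAV AV VAV AV AV VAV AV VAV AV, which concatenate to the answer.

AVVAVAVVAVAVVAVAVAVVAVAVVAVAVAVVAVAVVAVAV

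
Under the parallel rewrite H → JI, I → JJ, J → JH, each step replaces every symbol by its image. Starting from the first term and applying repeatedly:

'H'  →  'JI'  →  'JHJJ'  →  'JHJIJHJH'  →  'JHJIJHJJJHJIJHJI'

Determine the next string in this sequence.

φ(JHJIJHJJJHJIJHJI) expands symbol-by-symbol to JH JI JH JJ JH JI JH JH JH JI JH JJ JH JI JH JJ; joining the 16 pieces gives the next term.

JHJIJHJJJHJIJHJHJHJIJHJJJHJIJHJJ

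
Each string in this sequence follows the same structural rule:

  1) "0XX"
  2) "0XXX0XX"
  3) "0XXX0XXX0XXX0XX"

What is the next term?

0XXX0XXX0XXX0XXX0XXX0XXX0XXX0XX

s(k+1) = s(k)·X·s(k) — each term doubles the last with 'X' between the halves.
So the next term is two copies of 0XXX0XXX0XXX0XX with 'X' between the halves.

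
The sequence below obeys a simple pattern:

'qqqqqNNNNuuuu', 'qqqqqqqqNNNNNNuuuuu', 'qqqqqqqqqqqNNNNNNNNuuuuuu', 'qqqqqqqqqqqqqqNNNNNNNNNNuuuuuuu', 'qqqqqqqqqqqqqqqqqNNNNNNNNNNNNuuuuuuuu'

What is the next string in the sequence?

Reading off run lengths: q runs 5, 8, 11, 14, 17; N runs 4, 6, 8, 10, 12; u runs 4, 5, 6, 7, 8 — each is linear in n (n = 1, 2, …).
At n = 6 the blocks have lengths 20, 14, 9.

qqqqqqqqqqqqqqqqqqqqNNNNNNNNNNNNNNuuuuuuuuu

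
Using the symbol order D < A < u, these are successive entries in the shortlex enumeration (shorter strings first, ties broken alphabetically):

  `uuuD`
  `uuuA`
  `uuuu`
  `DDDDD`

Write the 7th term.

Continuing the enumeration 3 steps past DDDDD: DDDDD → DDDDA → DDDDu → (answer).

DDDAD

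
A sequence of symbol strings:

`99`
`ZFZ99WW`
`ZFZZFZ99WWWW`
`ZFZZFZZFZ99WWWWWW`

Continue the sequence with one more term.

Every step adds ZFZ to the front and WW to the end of the previous string.
Applying this once more to ZFZZFZZFZ99WWWWWW:

ZFZZFZZFZZFZ99WWWWWWWW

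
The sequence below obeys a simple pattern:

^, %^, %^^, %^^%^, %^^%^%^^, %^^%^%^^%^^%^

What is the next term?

Each term (from the third on) is the previous term followed by the one before it: term 3 = %^·^ = %^^.
So term 7 is %^^%^%^^%^^%^·%^^%^%^^.

%^^%^%^^%^^%^%^^%^%^^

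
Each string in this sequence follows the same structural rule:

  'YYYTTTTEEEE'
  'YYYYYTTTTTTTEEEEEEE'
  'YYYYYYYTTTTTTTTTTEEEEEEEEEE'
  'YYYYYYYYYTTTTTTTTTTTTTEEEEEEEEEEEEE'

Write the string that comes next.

Term n consists of 2n+1 Y's, followed by 3n+1 T's, followed by 3n+1 E's (n = 1, 2, …).
Setting n = 5 gives 11, 16, 16 characters in each block.

YYYYYYYYYYYTTTTTTTTTTTTTTTTEEEEEEEEEEEEEEEE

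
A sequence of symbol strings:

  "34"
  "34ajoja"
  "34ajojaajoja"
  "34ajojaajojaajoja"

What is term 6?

Every step adds ajoja to the end: s(k+1) = s(k)·ajoja.
From 34ajojaajojaajoja, 2 further steps: 34ajojaajojaajoja → 34ajojaajojaajojaajoja → (answer).

34ajojaajojaajojaajojaajoja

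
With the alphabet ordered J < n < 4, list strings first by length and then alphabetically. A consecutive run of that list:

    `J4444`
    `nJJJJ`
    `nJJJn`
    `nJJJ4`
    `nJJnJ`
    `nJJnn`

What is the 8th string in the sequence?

Advancing 2 positions from nJJnn through nJJnn → nJJn4 reaches term 8.

nJJ4J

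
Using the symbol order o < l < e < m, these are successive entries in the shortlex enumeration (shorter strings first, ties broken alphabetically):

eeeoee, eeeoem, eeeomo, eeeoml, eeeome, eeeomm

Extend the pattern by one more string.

The successor of eeeomm increments the rightmost position that isn't already m and resets every position after it to o.

eeeloo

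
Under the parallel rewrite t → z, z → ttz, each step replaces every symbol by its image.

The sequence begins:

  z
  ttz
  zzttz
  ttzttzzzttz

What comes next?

Rewriting each symbol of ttzttzzzttz: t→z, t→z, z→ttz, t→z, t→z, z→ttz, z→ttz, z→ttz, t→z, t→z, z→ttz, which concatenates to z z ttz z z ttz ttz ttz z z ttz.

zzttzzzttzttzttzzzttz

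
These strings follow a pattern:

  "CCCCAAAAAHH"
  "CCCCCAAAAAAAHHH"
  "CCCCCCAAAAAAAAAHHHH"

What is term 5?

CCCCCCCCAAAAAAAAAAAAAHHHHHH

Term n consists of n+2 C's, followed by 2n+1 A's, followed by n H's, where the shown terms are n = 2, 3, 4.
For term 5, n = 6, so the run lengths are 8, 13, 6.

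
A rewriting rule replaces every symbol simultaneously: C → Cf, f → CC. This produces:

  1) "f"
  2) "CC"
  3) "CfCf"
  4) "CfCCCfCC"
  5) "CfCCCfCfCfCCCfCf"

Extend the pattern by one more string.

Rewriting the 16 symbols of CfCCCfCfCfCCCfCf one by one yields Cf CC Cf Cf Cf CC Cf CC Cf CC Cf Cf Cf CC Cf CC; concatenated:

CfCCCfCfCfCCCfCCCfCCCfCfCfCCCfCC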